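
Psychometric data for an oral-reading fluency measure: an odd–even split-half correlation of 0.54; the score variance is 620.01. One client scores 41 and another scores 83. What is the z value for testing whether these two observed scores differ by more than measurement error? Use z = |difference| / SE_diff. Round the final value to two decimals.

2.18

SD = √620.01 = 24.900
r_full = 2·0.54 / (1 + 0.54) ≈ 0.701
The standard error of measurement is 24.900*√(1 − 0.701) ≈ 24.900*0.547 ≈ 13.609.
SE_diff = SEM * √2 ≈ 13.609 * 1.414 ≈ 19.246
z = 42 / 19.246 ≈ 2.182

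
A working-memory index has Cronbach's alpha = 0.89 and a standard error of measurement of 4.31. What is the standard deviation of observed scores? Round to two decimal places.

13.00

σ = SEM·(1 − r)^(−1/2) ≈ 4.31·3.015 ≈ 12.995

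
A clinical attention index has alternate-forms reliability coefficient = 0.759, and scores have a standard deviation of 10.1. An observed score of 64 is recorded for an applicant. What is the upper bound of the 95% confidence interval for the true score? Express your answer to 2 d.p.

73.72

SEM = 10.10000 · √(1 − 0.75900) = 10.10000 · √0.24100 ≃ 10.10000 · 0.49092 ≃ 4.95827
1.96 · SEM ≃ 9.71820
Upper limit = 64 + 9.71820 ≃ 73.71820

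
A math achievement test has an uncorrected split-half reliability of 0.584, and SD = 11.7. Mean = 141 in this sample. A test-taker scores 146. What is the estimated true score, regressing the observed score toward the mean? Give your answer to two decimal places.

144.69

Full-length reliability (Spearman-Brown) = 2(0.584)/(1+0.584) ≈ 0.7374
T̂ = r·X + (1 − r)·M = 0.7374×146 + 0.2626×141 ≈ 107.6566 + 37.0303 ≈ 144.6869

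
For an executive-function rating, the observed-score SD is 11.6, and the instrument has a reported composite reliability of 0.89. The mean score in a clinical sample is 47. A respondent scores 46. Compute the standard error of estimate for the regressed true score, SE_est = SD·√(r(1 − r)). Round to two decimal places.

3.63

SE_est = 11.600×√(0.890×0.110) ≈ 3.630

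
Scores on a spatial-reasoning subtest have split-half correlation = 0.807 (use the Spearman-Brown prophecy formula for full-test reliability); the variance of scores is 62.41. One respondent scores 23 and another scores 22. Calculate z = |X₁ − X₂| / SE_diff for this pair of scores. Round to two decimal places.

0.27

SD = √62.41 = 7.90000
Full-length reliability (Spearman-Brown) = 2(0.807)/(1+0.807) ≈ 0.89319
SEM = 7.90000 · √(1 − 0.89319) = 7.90000 · √0.10681 ≈ 7.90000 · 0.32681 ≈ 2.58182
Standard error of the difference = 2.58182·√2 ≈ 3.65125
z = 1 / 3.65125 ≈ 0.27388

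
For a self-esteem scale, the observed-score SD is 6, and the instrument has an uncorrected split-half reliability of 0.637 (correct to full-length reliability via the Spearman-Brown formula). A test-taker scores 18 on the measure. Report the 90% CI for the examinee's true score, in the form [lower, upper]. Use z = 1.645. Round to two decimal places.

Spearman-Brown: r = 2(0.637) / (1 + 0.637) = 1.27400 / 1.63700 ≃ 0.77825
SEM = 6.00000 × √(1 − 0.77825) = 6.00000 × √0.22175 ≃ 6.00000 × 0.47090 ≃ 2.82540
Margin = 1.645 × 2.82540 ≃ 4.64779
CI = 18 ± 4.64779 → [13.35221, 22.64779]

[13.35, 22.65]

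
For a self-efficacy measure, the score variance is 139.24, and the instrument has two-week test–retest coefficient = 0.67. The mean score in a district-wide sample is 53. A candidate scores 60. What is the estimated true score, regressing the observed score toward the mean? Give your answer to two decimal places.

T̂ = r·X + (1 − r)·M = 0.670*60 + 0.330*53 = 40.200 + 17.490 ≈ 57.690

57.69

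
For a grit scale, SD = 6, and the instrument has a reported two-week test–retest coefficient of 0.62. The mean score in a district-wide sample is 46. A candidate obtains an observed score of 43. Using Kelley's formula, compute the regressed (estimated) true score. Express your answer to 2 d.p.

T̂ = r·X + (1 − r)·M = 0.620×43 + 0.380×46 = 26.660 + 17.480 ≈ 44.140

44.14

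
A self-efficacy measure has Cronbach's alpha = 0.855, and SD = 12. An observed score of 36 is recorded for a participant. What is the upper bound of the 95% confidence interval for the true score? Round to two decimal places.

44.96

SEM = 12.00000*√(1 − 0.85500) ≈ 4.56946
1.96 * SEM ≈ 8.95615
Upper bound: 36 + 8.95615 = 44.95615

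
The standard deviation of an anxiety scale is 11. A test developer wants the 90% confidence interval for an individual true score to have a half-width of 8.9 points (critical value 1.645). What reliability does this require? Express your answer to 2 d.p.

SEM needed = half-width / z = 8.9/1.645 ≈ 5.4103
r = 1 − (SEM / SD)² = 1 − (5.4103 / 11)² ≈ 1 − 0.2419 ≈ 0.7581

0.76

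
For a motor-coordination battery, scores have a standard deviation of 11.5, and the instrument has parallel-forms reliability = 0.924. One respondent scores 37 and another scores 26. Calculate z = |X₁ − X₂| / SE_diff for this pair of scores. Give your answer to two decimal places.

SEM = 11.5000 · √(1 − 0.9240) = 11.5000 · √0.0760 ≈ 11.5000 · 0.2757 ≈ 3.1703
SE_diff = SEM · √2 ≈ 3.1703 · 1.4142 ≈ 4.4835
z = |37 − 26| / 4.4835 = 11 / 4.4835 ≈ 2.4534

2.45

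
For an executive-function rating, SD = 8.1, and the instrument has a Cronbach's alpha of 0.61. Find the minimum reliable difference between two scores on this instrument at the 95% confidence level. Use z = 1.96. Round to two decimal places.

14.02

SEM = 8.1000·√(1 − 0.6100) ≃ 5.0584
SE_diff = √2 · SEM ≃ 7.1537
Minimum reliable difference = 1.96 · SE_diff ≃ 1.96 · 7.1537 ≃ 14.0213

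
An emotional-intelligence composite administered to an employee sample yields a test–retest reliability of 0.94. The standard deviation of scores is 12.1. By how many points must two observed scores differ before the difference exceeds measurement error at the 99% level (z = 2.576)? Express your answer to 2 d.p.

10.80

SEM = 12.1000 × √(1 − 0.9400) = 12.1000 × √0.0600 ≈ 12.1000 × 0.2449 ≈ 2.9639
SE_diff = √2 × SEM ≈ 4.1916
Minimum reliable difference = 2.576 × SE_diff ≈ 2.576 × 4.1916 ≈ 10.7975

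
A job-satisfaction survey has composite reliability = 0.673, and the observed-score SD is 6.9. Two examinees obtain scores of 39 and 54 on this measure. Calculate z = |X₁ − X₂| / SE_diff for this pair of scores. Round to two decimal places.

2.69

SEM = 6.90000·√(1 − 0.67300) ≈ 3.94569
Standard error of the difference = 3.94569·√2 ≈ 5.58005
z = |39 − 54| / 5.58005 = 15 / 5.58005 ≈ 2.68815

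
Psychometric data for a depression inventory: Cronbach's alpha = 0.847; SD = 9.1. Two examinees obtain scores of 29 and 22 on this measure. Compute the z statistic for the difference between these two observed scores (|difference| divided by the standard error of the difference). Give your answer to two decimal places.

SEM = 9.1000 * √(1 − 0.8470) = 9.1000 * √0.1530 ≈ 9.1000 * 0.3912 ≈ 3.5595
SE_diff = √2 * SEM ≈ 5.0339
z = |29 − 22| / 5.0339 = 7 / 5.0339 ≈ 1.3906

1.39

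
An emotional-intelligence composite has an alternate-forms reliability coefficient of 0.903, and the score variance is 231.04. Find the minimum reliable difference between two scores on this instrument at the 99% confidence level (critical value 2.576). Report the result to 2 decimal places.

SD = √231.04 ≈ 15.200
SEM = 15.200·√(1 − 0.903) ≈ 4.734
SE_diff = √2 · SEM ≈ 6.695
Minimum reliable difference = 2.576 · SE_diff ≈ 2.576 · 6.695 ≈ 17.246

17.25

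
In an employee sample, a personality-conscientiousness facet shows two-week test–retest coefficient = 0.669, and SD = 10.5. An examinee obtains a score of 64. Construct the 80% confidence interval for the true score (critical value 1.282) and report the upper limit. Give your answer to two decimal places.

71.74

SEM = 10.50000·√(1 − 0.66900) ≈ 6.04092
Half-width = 1.282·6.04092 ≈ 7.74446
Upper limit = 64 + 7.74446 ≈ 71.74446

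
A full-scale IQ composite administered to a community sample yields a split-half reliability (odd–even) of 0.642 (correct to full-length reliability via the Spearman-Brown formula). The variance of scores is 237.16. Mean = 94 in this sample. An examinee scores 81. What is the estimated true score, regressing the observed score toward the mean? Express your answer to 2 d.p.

Spearman-Brown: r = 2(0.642) / (1 + 0.642) = 1.284 / 1.642 ≈ 0.782
Estimated true score = 0.782×81 + (1 − 0.782)×94 ≈ 83.834

83.83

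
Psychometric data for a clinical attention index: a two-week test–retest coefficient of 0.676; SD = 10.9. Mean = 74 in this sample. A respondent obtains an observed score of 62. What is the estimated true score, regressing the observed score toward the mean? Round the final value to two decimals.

T̂ = 0.676(62) + 0.324(74) ≃ 65.888

65.89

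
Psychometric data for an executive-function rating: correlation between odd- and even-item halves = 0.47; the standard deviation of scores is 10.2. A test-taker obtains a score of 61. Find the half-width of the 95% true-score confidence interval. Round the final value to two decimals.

12.00

Full-length reliability (Spearman-Brown) = 2(0.47)/(1+0.47) ≈ 0.6395
SEM = 10.2000 × √(1 − 0.6395) = 10.2000 × √0.3605 ≈ 10.2000 × 0.6005 ≈ 6.1246
Half-width = 1.96×6.1246 ≈ 12.0043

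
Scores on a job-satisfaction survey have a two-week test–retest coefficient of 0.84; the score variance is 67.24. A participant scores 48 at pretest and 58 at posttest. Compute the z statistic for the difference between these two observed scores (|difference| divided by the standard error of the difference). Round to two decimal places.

σ = 67.24^(1/2) = 8.200
SEM = 8.200 · √(1 − 0.840) = 8.200 · √0.160 ≈ 8.200 · 0.400 ≈ 3.280
Standard error of the difference = 3.280·√2 ≈ 4.639
z = 10 / 4.639 ≈ 2.156

2.16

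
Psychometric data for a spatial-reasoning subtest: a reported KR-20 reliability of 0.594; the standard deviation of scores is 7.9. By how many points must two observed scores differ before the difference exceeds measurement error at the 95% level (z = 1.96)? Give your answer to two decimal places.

13.95

SEM = 7.9000 × √(1 − 0.5940) = 7.9000 × √0.4060 ≈ 7.9000 × 0.6372 ≈ 5.0337
Standard error of the difference = 5.0337·√2 ≈ 7.1188
Smallest detectable difference = 1.96×7.1188 ≈ 13.9528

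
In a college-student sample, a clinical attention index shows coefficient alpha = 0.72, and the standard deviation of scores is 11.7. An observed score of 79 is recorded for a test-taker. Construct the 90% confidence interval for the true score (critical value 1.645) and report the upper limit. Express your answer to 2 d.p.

89.18

SEM = 11.7000 × √(1 − 0.7200) = 11.7000 × √0.2800 ≈ 11.7000 × 0.5292 ≈ 6.1911
Margin = 1.645 × 6.1911 ≈ 10.1843
Upper limit = 79 + 10.1843 ≈ 89.1843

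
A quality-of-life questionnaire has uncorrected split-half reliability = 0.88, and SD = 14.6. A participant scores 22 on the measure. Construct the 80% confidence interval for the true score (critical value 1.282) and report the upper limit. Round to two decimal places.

26.73

r_full = 2·0.88 / (1 + 0.88) ≈ 0.936
SEM = 14.600 * √(1 − 0.936) = 14.600 * √0.064 ≈ 14.600 * 0.253 ≈ 3.689
Half-width = 1.282*3.689 ≈ 4.729
Upper limit = 22 + 4.729 ≈ 26.729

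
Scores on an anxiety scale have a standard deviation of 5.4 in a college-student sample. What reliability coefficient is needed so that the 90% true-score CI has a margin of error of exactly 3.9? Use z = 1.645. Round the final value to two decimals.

0.81

SEM needed = half-width / z = 3.9/1.645 ≈ 2.3708
r = 1 − (SEM / SD)² = 1 − (2.3708 / 5.4)² ≈ 1 − 0.1928 ≈ 0.8072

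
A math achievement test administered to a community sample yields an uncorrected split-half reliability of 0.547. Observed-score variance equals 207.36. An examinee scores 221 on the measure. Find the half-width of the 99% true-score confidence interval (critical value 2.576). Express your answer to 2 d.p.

20.07

SD = √207.36 = 14.40000
Full-length reliability (Spearman-Brown) = 2(0.547)/(1+0.547) ≈ 0.70718
SEM = 14.40000 * √(1 − 0.70718) = 14.40000 * √0.29282 ≈ 14.40000 * 0.54113 ≈ 7.79231
Half-width = 2.576*7.79231 ≈ 20.07300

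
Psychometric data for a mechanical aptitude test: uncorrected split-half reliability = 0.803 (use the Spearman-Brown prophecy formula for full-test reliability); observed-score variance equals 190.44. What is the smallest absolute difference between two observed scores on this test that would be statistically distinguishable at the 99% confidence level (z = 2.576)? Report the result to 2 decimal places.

16.62

SD = √190.44 = 13.800
r_full = 2·0.803 / (1 + 0.803) ≃ 0.891
SEM = 13.800 * √(1 − 0.891) = 13.800 * √0.109 ≃ 13.800 * 0.331 ≃ 4.562
SE_diff = SEM * √2 ≃ 4.562 * 1.414 ≃ 6.451
Smallest detectable difference = 2.576*6.451 ≃ 16.618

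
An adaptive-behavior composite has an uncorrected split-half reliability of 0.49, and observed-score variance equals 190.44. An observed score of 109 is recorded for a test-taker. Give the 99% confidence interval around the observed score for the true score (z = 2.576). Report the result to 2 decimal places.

σ = 190.44^(1/2) = 13.8000
r_full = 2·0.49 / (1 + 0.49) ≈ 0.6577
The standard error of measurement is 13.8000·√(1 − 0.6577) ≈ 13.8000·0.5850 ≈ 8.0737.
Half-width = 2.576·8.0737 ≈ 20.7978
99% CI: 109 ± 20.7978 = [88.2022, 129.7978]

[88.20, 129.80]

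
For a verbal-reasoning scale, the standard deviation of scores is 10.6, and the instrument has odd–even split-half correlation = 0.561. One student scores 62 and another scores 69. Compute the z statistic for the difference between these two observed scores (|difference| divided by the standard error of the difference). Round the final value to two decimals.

0.88

r_full = 2·0.561 / (1 + 0.561) ≈ 0.71877
SEM = 10.60000 · √(1 − 0.71877) = 10.60000 · √0.28123 ≈ 10.60000 · 0.53031 ≈ 5.62130
Standard error of the difference = 5.62130·√2 ≈ 7.94972
z = 7 / 7.94972 ≈ 0.88053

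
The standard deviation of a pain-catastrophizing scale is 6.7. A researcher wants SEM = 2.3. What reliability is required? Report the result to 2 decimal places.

0.88

r = 1 − (SEM / SD)² = 1 − (2.3000 / 6.7)² ≈ 1 − 0.1178 ≈ 0.8822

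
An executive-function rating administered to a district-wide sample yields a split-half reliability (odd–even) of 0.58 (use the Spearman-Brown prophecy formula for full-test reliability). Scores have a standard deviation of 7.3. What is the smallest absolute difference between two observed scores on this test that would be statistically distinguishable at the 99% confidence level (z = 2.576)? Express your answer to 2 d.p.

13.71

r_full = 2·0.58 / (1 + 0.58) ≈ 0.7342
SEM = 7.3000 · √(1 − 0.7342) = 7.3000 · √0.2658 ≈ 7.3000 · 0.5156 ≈ 3.7637
Standard error of the difference = 3.7637·√2 ≈ 5.3227
Minimum reliable difference = 2.576 · SE_diff ≈ 2.576 · 5.3227 ≈ 13.7113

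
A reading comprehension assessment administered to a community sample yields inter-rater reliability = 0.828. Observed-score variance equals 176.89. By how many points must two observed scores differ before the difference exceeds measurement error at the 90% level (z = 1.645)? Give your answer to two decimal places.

SD = √176.89 = 13.300
SEM = 13.300 · √(1 − 0.828) = 13.300 · √0.172 ≈ 13.300 · 0.415 ≈ 5.516
SE_diff = √2 · SEM ≈ 7.801
Smallest detectable difference = 1.645·7.801 ≈ 12.832

12.83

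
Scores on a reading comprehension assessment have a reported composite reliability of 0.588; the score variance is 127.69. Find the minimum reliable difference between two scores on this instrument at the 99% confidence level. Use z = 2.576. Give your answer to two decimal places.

26.42

σ = 127.69^(1/2) = 11.300
SEM = 11.300 * √(1 − 0.588) = 11.300 * √0.412 ≈ 11.300 * 0.642 ≈ 7.253
SE_diff = √2 * SEM ≈ 10.258
Minimum reliable difference = 2.576 * SE_diff ≈ 2.576 * 10.258 ≈ 26.423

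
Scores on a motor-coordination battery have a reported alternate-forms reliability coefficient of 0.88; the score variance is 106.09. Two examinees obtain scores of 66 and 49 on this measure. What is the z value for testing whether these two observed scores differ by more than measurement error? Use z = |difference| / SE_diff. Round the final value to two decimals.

σ = 106.09^(1/2) = 10.30000
SEM = 10.30000·√(1 − 0.88000) ≈ 3.56802
SE_diff = √2 · SEM ≈ 5.04595
z = 17 / 5.04595 ≈ 3.36904

3.37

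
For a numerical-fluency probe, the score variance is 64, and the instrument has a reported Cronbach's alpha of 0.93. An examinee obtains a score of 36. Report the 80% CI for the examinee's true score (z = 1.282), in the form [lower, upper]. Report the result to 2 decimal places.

σ = 64^(1/2) = 8.0000
SEM = 8.0000 * √(1 − 0.9300) = 8.0000 * √0.0700 ≈ 8.0000 * 0.2646 ≈ 2.1166
1.282 * SEM ≈ 2.7135
80% CI: 36 ± 2.7135 = [33.2865, 38.7135]

[33.29, 38.71]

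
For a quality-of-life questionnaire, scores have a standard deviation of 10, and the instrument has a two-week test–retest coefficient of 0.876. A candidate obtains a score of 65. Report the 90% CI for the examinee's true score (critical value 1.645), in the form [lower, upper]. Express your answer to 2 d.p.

The standard error of measurement is 10.00000*√(1 − 0.87600) ≈ 10.00000*0.35214 ≈ 3.52136.
Half-width = 1.645*3.52136 ≈ 5.79264
Interval: (59.20736, 70.79264)

[59.21, 70.79]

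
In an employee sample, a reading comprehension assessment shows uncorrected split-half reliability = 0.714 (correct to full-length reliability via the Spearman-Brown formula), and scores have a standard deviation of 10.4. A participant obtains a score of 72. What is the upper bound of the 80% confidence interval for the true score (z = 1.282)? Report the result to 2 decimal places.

77.45

Spearman-Brown: r = 2(0.714) / (1 + 0.714) = 1.4280 / 1.7140 ≈ 0.8331
SEM = 10.4000 × √(1 − 0.8331) = 10.4000 × √0.1669 ≈ 10.4000 × 0.4085 ≈ 4.2483
Margin = 1.282 × 4.2483 ≈ 5.4463
Upper bound: 72 + 5.4463 = 77.4463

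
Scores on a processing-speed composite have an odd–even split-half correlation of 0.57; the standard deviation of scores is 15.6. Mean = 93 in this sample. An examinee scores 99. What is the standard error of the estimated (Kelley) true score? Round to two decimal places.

Spearman-Brown: r = 2(0.57) / (1 + 0.57) = 1.140 / 1.570 ≈ 0.726
SE_est = 15.600×√(0.726×0.274) ≈ 6.957

6.96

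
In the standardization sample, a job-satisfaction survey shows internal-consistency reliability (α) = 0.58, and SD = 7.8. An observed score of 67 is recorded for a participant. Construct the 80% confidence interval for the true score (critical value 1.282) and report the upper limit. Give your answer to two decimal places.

73.48

SEM = 7.80000 × √(1 − 0.58000) = 7.80000 × √0.42000 ≈ 7.80000 × 0.64807 ≈ 5.05498
Margin = 1.282 × 5.05498 ≈ 6.48048
Upper limit = 67 + 6.48048 ≈ 73.48048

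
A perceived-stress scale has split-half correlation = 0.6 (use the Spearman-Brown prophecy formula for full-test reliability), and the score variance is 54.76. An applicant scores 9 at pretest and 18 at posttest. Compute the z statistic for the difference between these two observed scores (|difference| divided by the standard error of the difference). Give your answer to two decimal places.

1.72

SD = √54.76 = 7.4000
r_full = 2·0.6 / (1 + 0.6) ≈ 0.7500
SEM = 7.4000*√(1 − 0.7500) ≈ 3.7000
SE_diff = √2 * SEM ≈ 5.2326
z = |9 − 18| / 5.2326 = 9 / 5.2326 ≈ 1.7200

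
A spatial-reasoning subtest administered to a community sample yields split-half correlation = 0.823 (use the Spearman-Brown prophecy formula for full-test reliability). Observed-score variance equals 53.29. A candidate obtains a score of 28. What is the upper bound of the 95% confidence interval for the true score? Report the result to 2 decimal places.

32.46

σ = 53.29^(1/2) = 7.3000
Full-length reliability (Spearman-Brown) = 2(0.823)/(1+0.823) ≈ 0.9029
The standard error of measurement is 7.3000*√(1 − 0.9029) ≈ 7.3000*0.3116 ≈ 2.2747.
Half-width = 1.96*2.2747 ≈ 4.4583
Upper bound: 28 + 4.4583 = 32.4583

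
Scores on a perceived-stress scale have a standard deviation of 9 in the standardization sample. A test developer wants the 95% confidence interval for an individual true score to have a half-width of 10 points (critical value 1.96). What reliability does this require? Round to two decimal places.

SEM needed = half-width / z = 10/1.96 ≈ 5.10204
Required reliability = 1 − (SEM/SD)² = 1 − 0.32137 ≈ 0.67863

0.68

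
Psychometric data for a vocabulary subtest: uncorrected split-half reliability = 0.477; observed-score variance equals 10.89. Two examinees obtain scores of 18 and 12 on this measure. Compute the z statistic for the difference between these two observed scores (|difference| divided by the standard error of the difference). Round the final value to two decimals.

SD = √10.89 = 3.3000
Full-length reliability (Spearman-Brown) = 2(0.477)/(1+0.477) ≈ 0.6459
SEM = 3.3000×√(1 − 0.6459) ≈ 1.9637
SE_diff = √2 × SEM ≈ 2.7771
z = 6 / 2.7771 ≈ 2.1605

2.16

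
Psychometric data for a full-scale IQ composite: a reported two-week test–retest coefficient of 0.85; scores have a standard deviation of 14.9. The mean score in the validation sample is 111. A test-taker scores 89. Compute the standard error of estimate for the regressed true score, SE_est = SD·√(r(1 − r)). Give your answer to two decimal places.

5.32

SE_est = SD * √(r(1 − r)) = 14.90000 * √0.12750 ≈ 14.90000 * 0.35707 ≈ 5.32036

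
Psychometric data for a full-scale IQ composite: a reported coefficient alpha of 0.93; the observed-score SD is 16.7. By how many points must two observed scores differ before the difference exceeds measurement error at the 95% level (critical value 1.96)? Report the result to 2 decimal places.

12.25

SEM = 16.700*√(1 − 0.930) ≃ 4.418
SE_diff = √2 * SEM ≃ 6.249
Minimum reliable difference = 1.96 * SE_diff ≃ 1.96 * 6.249 ≃ 12.247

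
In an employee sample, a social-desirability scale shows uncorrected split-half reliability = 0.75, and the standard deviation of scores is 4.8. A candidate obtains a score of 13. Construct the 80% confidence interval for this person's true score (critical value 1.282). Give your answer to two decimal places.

Full-length reliability (Spearman-Brown) = 2(0.75)/(1+0.75) ≈ 0.857
SEM = 4.800 × √(1 − 0.857) = 4.800 × √0.143 ≈ 4.800 × 0.378 ≈ 1.814
1.282 × SEM ≈ 2.326
CI = 13 ± 2.326 → [10.674, 15.326]

[10.67, 15.33]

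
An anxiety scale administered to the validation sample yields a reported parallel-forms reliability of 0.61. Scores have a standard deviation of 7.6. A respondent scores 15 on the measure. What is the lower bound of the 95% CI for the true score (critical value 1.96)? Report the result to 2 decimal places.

5.70

SEM = 7.600*√(1 − 0.610) ≈ 4.746
1.96 * SEM ≈ 9.303
Lower bound: 15 − 9.303 = 5.697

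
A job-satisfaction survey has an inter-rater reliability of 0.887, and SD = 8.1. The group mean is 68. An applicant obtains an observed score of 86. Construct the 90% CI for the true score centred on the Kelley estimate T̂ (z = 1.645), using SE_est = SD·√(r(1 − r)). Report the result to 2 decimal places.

Estimated true score = 0.8870*86 + (1 − 0.8870)*68 ≈ 83.9660
SE_est = 8.1000*√(0.8870*0.1130) ≈ 2.5644
CI = 83.9660 ± 1.645 * 2.5644 → [79.7476, 88.1844]

[79.75, 88.18]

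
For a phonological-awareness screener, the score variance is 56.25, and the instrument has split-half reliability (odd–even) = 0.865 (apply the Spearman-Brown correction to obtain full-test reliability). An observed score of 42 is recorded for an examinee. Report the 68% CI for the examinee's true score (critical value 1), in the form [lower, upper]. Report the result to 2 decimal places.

SD = √56.25 = 7.50000
Spearman-Brown: r = 2(0.865) / (1 + 0.865) = 1.73000 / 1.86500 ≈ 0.92761
SEM = 7.50000×√(1 − 0.92761) ≈ 2.01785
Margin = 1 × 2.01785 ≈ 2.01785
CI = 42 ± 2.01785 → [39.98215, 44.01785]

[39.98, 44.02]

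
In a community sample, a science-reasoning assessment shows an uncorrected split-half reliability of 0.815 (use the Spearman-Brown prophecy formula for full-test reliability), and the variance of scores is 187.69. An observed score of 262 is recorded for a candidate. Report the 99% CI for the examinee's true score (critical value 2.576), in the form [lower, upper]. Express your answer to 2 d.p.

[250.73, 273.27]

σ = 187.69^(1/2) = 13.7000
Full-length reliability (Spearman-Brown) = 2(0.815)/(1+0.815) ≈ 0.8981
SEM = 13.7000 · √(1 − 0.8981) = 13.7000 · √0.1019 ≈ 13.7000 · 0.3193 ≈ 4.3739
Half-width = 2.576·4.3739 ≈ 11.2671
Interval: (250.7329, 273.2671)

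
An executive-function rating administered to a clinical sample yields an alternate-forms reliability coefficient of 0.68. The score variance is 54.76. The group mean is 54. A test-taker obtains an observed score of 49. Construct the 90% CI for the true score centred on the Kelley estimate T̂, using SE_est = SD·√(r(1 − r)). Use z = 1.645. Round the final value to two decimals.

[44.92, 56.28]

SD = √54.76 ≃ 7.400
T̂ = r·X + (1 − r)·M = 0.680×49 + 0.320×54 = 33.320 + 17.280 ≃ 50.600
SE_est = SD × √(r(1 − r)) = 7.400 × √0.218 ≃ 7.400 × 0.466 ≃ 3.452
90% CI: 50.600 ± 5.678 ≃ (44.922, 56.278)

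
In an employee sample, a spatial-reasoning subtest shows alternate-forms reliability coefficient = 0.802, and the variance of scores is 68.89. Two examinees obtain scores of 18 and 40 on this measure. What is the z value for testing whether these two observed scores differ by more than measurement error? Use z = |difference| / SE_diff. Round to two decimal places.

σ = 68.89^(1/2) = 8.300
The standard error of measurement is 8.300*√(1 − 0.802) ≈ 8.300*0.445 ≈ 3.693.
SE_diff = SEM * √2 ≈ 3.693 * 1.414 ≈ 5.223
z = |18 − 40| / 5.223 = 22 / 5.223 ≈ 4.212

4.21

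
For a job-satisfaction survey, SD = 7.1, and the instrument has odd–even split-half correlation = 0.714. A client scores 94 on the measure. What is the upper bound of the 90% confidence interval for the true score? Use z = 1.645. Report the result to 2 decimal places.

98.77

Spearman-Brown: r = 2(0.714) / (1 + 0.714) = 1.428 / 1.714 ≈ 0.833
SEM = 7.100 · √(1 − 0.833) = 7.100 · √0.167 ≈ 7.100 · 0.408 ≈ 2.900
Half-width = 1.645·2.900 ≈ 4.771
Upper limit = 94 + 4.771 ≈ 98.771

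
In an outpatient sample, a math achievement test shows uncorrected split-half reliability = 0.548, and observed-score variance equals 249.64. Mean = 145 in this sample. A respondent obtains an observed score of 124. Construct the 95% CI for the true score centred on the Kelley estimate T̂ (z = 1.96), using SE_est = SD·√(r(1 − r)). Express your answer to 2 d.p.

σ = 249.64^(1/2) = 15.800
r_full = 2·0.548 / (1 + 0.548) ≈ 0.708
T̂ = 0.708(124) + 0.292(145) ≈ 130.132
SE_est = SD * √(r(1 − r)) = 15.800 * √0.207 ≈ 15.800 * 0.455 ≈ 7.184
CI = 130.132 ± 1.96 * 7.184 → [116.051, 144.212]

[116.05, 144.21]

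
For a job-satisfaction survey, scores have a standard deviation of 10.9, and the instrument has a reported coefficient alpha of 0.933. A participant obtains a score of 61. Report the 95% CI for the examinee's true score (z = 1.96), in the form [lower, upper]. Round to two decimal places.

[55.47, 66.53]

The standard error of measurement is 10.9000×√(1 − 0.9330) ≃ 10.9000×0.2588 ≃ 2.8214.
1.96 × SEM ≃ 5.5299
95% CI: 61 ± 5.5299 = [55.4701, 66.5299]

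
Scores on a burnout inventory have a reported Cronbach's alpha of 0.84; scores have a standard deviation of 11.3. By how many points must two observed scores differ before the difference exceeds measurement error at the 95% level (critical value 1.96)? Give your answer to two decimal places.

12.53

SEM = 11.300 × √(1 − 0.840) = 11.300 × √0.160 ≈ 11.300 × 0.400 ≈ 4.520
SE_diff = SEM × √2 ≈ 4.520 × 1.414 ≈ 6.392
Minimum reliable difference = 1.96 × SE_diff ≈ 1.96 × 6.392 ≈ 12.529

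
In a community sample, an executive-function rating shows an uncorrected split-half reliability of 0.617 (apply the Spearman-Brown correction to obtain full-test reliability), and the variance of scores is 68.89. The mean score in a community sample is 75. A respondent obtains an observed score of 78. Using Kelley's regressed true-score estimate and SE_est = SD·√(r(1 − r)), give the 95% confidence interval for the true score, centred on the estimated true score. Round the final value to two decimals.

σ = 68.89^(1/2) = 8.3000
Full-length reliability (Spearman-Brown) = 2(0.617)/(1+0.617) ≈ 0.7631
Estimated true score = 0.7631×78 + (1 − 0.7631)×75 ≈ 77.2894
SE_est = 8.3000·√[r(1 − r)] ≈ 3.5288
CI = 77.2894 ± 1.96 × 3.5288 → [70.3730, 84.2058]

[70.37, 84.21]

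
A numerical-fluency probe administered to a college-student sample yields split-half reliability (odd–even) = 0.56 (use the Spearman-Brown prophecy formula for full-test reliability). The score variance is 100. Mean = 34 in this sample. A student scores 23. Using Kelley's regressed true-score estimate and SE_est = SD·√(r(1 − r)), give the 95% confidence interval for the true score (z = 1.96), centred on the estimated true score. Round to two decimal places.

SD = √100 = 10.00000
r_full = 2·0.56 / (1 + 0.56) ≈ 0.71795
Estimated true score = 0.71795*23 + (1 − 0.71795)*34 ≈ 26.10256
SE_est = SD * √(r(1 − r)) = 10.00000 * √0.20250 ≈ 10.00000 * 0.45000 ≈ 4.49998
CI = 26.10256 ± 1.96 * 4.49998 → [17.28260, 34.92253]

[17.28, 34.92]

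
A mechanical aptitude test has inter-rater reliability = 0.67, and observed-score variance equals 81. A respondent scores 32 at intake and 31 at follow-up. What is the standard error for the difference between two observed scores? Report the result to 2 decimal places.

SD = √81 = 9.000
SEM = 9.000×√(1 − 0.670) ≈ 5.170
SE_diff = √2 × SEM ≈ 7.312

7.31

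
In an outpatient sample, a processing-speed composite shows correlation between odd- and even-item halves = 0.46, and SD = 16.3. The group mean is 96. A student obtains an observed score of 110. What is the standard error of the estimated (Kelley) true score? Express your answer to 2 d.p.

r_full = 2·0.46 / (1 + 0.46) ≈ 0.630
SE_est = SD × √(r(1 − r)) = 16.300 × √0.233 ≈ 16.300 × 0.483 ≈ 7.869

7.87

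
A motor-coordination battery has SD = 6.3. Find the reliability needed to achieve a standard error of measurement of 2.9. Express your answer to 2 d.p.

r = 1 − (SEM / SD)² = 1 − (2.9000 / 6.3)² ≈ 1 − 0.2119 ≈ 0.7881

0.79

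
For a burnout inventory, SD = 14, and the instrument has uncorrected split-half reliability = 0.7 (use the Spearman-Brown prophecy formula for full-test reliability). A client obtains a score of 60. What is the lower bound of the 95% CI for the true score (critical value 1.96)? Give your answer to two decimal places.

Full-length reliability (Spearman-Brown) = 2(0.7)/(1+0.7) ≈ 0.8235
SEM = 14.0000 * √(1 − 0.8235) = 14.0000 * √0.1765 ≈ 14.0000 * 0.4201 ≈ 5.8812
Half-width = 1.96*5.8812 ≈ 11.5271
Lower limit = 60 − 11.5271 ≈ 48.4729

48.47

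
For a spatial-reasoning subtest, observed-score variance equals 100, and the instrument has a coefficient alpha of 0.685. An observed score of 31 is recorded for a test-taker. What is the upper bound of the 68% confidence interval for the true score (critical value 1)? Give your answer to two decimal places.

SD = √100 = 10.000
SEM = 10.000 × √(1 − 0.685) = 10.000 × √0.315 ≃ 10.000 × 0.561 ≃ 5.612
1 × SEM ≃ 5.612
Upper bound: 31 + 5.612 = 36.612

36.61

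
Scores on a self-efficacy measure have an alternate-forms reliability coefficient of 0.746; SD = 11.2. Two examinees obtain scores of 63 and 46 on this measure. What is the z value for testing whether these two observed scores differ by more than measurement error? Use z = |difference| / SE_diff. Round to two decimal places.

2.13

SEM = 11.200 × √(1 − 0.746) = 11.200 × √0.254 ≈ 11.200 × 0.504 ≈ 5.645
SE_diff = √2 × SEM ≈ 7.983
z = 17 / 7.983 ≈ 2.130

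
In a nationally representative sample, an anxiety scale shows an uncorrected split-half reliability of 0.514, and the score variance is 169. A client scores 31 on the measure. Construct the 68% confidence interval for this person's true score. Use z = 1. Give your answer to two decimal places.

[23.63, 38.37]

SD = √169 ≃ 13.0000
r_full = 2·0.514 / (1 + 0.514) ≃ 0.6790
SEM = 13.0000×√(1 − 0.6790) ≃ 7.3654
Margin = 1 × 7.3654 ≃ 7.3654
CI = 31 ± 7.3654 → [23.6346, 38.3654]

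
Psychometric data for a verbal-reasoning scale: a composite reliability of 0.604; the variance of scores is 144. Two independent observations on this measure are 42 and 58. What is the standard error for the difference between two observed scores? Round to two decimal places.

σ = 144^(1/2) = 12.00000
SEM = 12.00000 × √(1 − 0.60400) = 12.00000 × √0.39600 ≈ 12.00000 × 0.62929 ≈ 7.55142
SE_diff = SEM × √2 ≈ 7.55142 × 1.41421 ≈ 10.67933

10.68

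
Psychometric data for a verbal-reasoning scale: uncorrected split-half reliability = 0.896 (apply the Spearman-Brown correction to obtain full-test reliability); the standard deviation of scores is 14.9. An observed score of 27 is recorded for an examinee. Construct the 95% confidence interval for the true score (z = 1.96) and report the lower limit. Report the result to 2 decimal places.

Full-length reliability (Spearman-Brown) = 2(0.896)/(1+0.896) ≈ 0.945
The standard error of measurement is 14.900*√(1 − 0.945) ≈ 14.900*0.234 ≈ 3.490.
Margin = 1.96 * 3.490 ≈ 6.840
Lower limit = 27 − 6.840 ≈ 20.160

20.16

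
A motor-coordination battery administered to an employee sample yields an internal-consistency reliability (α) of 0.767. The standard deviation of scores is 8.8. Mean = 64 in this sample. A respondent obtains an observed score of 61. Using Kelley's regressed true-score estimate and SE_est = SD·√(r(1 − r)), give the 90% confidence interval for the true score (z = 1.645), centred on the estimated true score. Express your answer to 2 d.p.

[55.58, 67.82]

Estimated true score = 0.7670·61 + (1 − 0.7670)·64 ≈ 61.6990
SE_est = SD · √(r(1 − r)) = 8.8000 · √0.1787 ≈ 8.8000 · 0.4227 ≈ 3.7201
90% CI: 61.6990 ± 6.1196 ≈ (55.5794, 67.8186)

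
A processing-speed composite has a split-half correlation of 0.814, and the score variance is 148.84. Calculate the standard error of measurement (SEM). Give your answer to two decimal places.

SD = √148.84 ≈ 12.2000
Full-length reliability (Spearman-Brown) = 2(0.814)/(1+0.814) ≈ 0.8975
The standard error of measurement is 12.2000·√(1 − 0.8975) ≈ 12.2000·0.3202 ≈ 3.9066.

3.91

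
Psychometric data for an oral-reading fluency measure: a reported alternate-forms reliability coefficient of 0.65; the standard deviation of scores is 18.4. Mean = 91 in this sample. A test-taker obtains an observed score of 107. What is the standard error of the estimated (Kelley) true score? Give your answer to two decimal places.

SE_est = SD · √(r(1 − r)) = 18.4000 · √0.2275 ≃ 18.4000 · 0.4770 ≃ 8.7762

8.78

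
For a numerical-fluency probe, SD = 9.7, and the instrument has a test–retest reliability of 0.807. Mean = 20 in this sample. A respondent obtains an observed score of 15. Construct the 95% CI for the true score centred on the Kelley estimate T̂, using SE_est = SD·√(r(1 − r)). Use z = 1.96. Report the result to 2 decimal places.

[8.46, 23.47]

T̂ = r·X + (1 − r)·M = 0.8070*15 + 0.1930*20 = 12.1050 + 3.8600 ≈ 15.9650
SE_est = 9.7000·√[r(1 − r)] ≈ 3.8281
CI = 15.9650 ± 1.96 * 3.8281 → [8.4619, 23.4681]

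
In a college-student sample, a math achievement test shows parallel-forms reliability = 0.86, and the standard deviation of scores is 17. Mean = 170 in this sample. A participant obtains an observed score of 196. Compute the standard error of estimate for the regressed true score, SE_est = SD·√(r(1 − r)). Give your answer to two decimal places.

5.90

SE_est = SD * √(r(1 − r)) = 17.000 * √0.120 ≈ 17.000 * 0.347 ≈ 5.899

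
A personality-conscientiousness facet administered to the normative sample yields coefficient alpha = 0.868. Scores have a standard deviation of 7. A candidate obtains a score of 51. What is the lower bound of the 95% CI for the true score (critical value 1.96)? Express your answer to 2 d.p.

46.02

SEM = 7.0000·√(1 − 0.8680) ≈ 2.5432
Half-width = 1.96·2.5432 ≈ 4.9847
Lower limit = 51 − 4.9847 ≈ 46.0153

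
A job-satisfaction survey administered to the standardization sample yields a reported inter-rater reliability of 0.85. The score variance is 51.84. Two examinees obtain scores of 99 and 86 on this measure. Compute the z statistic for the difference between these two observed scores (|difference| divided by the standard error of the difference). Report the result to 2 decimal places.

σ = 51.84^(1/2) = 7.200
SEM = 7.200 · √(1 − 0.850) = 7.200 · √0.150 ≈ 7.200 · 0.387 ≈ 2.789
SE_diff = SEM · √2 ≈ 2.789 · 1.414 ≈ 3.944
z = 13 / 3.944 ≈ 3.296

3.30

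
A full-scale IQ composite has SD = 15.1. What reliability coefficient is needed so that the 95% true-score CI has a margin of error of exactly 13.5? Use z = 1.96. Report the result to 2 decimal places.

SEM needed = half-width / z = 13.5/1.96 ≈ 6.88776
Required reliability = 1 − (SEM/SD)² = 1 − 0.20807 ≈ 0.79193

0.79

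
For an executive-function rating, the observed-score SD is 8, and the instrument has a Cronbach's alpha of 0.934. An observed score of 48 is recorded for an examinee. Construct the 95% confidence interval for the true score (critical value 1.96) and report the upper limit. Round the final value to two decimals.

The standard error of measurement is 8.000*√(1 − 0.934) ≈ 8.000*0.257 ≈ 2.055.
1.96 * SEM ≈ 4.028
Upper limit = 48 + 4.028 ≈ 52.028

52.03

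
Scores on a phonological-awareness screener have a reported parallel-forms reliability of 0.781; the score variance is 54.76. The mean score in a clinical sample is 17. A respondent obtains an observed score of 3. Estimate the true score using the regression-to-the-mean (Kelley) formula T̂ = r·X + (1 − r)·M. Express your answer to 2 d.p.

6.07

T̂ = r·X + (1 − r)·M = 0.7810·3 + 0.2190·17 = 2.3430 + 3.7230 ≈ 6.0660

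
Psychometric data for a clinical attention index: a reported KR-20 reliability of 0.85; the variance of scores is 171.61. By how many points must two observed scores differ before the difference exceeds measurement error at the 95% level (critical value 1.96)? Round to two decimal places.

14.06

SD = √171.61 ≈ 13.1000
SEM = 13.1000 × √(1 − 0.8500) = 13.1000 × √0.1500 ≈ 13.1000 × 0.3873 ≈ 5.0736
SE_diff = √2 × SEM ≈ 7.1752
Smallest detectable difference = 1.96×7.1752 ≈ 14.0633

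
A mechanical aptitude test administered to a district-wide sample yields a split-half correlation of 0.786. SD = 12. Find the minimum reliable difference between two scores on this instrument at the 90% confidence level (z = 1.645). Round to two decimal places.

9.66

Full-length reliability (Spearman-Brown) = 2(0.786)/(1+0.786) ≃ 0.88018
SEM = 12.00000 × √(1 − 0.88018) = 12.00000 × √0.11982 ≃ 12.00000 × 0.34615 ≃ 4.15382
SE_diff = √2 × SEM ≃ 5.87438
Smallest detectable difference = 1.645×5.87438 ≃ 9.66336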